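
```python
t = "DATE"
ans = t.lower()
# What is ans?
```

Trace:
`t = "DATE"` → t = 'DATE'
`ans = t.lower()` → ans = 'date'
So ans = 'date'

Answer: 'date'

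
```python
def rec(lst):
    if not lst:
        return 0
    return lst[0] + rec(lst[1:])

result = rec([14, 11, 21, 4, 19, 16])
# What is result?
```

14 + 11 + 21 + 4 + 19 + 16 + 0 = 85

Answer: 85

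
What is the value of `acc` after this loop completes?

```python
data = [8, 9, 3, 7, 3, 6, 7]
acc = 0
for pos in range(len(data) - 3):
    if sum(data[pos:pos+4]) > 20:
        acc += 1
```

Count windows with sum > 20
`acc` takes the values: 0 → 1 → 2 → 3

Answer: 3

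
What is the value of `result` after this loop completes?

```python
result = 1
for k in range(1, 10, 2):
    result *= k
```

Product of 1, 3, 5, ... up to 9
`result` takes the values: 1 → 3 → 15 → 105 → 945

Answer: 945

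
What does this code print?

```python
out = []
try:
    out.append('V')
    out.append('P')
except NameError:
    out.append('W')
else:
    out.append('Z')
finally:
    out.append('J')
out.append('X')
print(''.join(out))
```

Execution trace: 'V' (try body) → 'P' (try body, no exception) → 'Z' (else) → 'J' (finally) → 'X' (after the try/except). Output: VPZJX

Answer: VPZJX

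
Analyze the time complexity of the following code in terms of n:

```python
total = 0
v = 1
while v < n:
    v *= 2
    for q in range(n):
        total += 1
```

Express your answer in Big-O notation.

Each loop level contributes: log n × n. Multiplying the contributions gives O(n log n).

Answer: O(n log n)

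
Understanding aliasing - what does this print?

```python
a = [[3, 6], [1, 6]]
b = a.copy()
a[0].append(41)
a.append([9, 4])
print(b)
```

Key concept: shallow copy with nested lists.
Step by step:
`a = [[3, 6], [1, 6]]` → a = [[3, 6], [1, 6]]
`b = a.copy()` → b = [[3, 6], [1, 6]]
`a[0].append(41)` → a = [[3, 6, 41], [1, 6]]; b = [[3, 6, 41], [1, 6]]
`a.append([9, 4])` → a = [[3, 6, 41], [1, 6], [9, 4]]
`print(b)` → prints [[3, 6, 41], [1, 6]]

Answer: [[3, 6, 41], [1, 6]]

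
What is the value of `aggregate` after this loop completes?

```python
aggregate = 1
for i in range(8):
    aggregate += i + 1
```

Start at 1, add 1 to 8 = 37
`aggregate` takes the values: 1 → 2 → 4 → 7 → 11 → 16 → 22 → 29 → 37

Answer: 37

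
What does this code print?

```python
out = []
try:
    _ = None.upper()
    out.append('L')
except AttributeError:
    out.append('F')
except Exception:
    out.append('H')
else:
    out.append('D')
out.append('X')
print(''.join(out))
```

Execution trace: 'F' (except AttributeError) → 'X' (after the try/except). Output: FX

Answer: FX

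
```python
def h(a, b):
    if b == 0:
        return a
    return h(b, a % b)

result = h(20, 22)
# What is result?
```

h(20, 22) -> h(22, 20) -> h(20, 2) -> h(2, 0) -> 2

Answer: 2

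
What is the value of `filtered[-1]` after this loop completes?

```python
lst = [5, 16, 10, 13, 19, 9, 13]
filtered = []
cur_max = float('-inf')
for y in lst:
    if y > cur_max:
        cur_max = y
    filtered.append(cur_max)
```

Running max ends at 19
`filtered` takes the values: [] → [5] → [5, 16] → [5, 16, 16] → [5, 16, 16, 16] → [5, 16, 16, 16, 19] → [5, 16, 16, 16, 19, 19] → [5, 16, 16, 16, 19, 19, 19]
So `filtered[-1]` = 19

Answer: 19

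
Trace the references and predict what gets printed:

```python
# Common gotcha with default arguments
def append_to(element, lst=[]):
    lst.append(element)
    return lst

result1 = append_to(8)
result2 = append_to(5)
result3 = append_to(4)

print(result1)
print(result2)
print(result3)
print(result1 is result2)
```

Key concept: mutable default argument gotcha.
Step by step:
`result1 = append_to(8)` → result1 = [8]
`result2 = append_to(5)` → result1 = [8, 5] (same object as result2); result2 = [8, 5] (same object as result1)
`result3 = append_to(4)` → result1 = [8, 5, 4] (same object as result2, result3); result2 = [8, 5, 4] (same object as result1, result3); result3 = [8, 5, 4] (same object as result1, result2)
`print(result1)` → prints [8, 5, 4]
`print(result2)` → prints [8, 5, 4]
`print(result3)` → prints [8, 5, 4]
`print(result1 is result2)` → prints True

Answer:
[8, 5, 4]
[8, 5, 4]
[8, 5, 4]
True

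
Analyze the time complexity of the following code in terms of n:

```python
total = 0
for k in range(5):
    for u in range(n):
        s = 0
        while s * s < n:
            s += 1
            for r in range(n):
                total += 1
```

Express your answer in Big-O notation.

Each loop level contributes: 1 × n × √n × n. Multiplying the contributions gives O(n^2√n).

Answer: O(n^2√n)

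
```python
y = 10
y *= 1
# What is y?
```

Trace:
`y = 10` → y = 10
`y *= 1` → y = 10
So y = 10

Answer: 10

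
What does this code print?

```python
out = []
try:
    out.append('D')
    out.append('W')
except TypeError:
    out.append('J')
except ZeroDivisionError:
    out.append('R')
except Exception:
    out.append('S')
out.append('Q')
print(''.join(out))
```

Execution trace: 'D' (try body) → 'W' (try body, no exception) → 'Q' (after the try/except). Output: DWQ

Answer: DWQ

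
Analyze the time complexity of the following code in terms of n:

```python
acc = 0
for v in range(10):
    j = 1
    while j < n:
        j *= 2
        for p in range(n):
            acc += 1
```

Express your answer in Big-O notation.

Each loop level contributes: 1 × log n × n. Multiplying the contributions gives O(n log n).

Answer: O(n log n)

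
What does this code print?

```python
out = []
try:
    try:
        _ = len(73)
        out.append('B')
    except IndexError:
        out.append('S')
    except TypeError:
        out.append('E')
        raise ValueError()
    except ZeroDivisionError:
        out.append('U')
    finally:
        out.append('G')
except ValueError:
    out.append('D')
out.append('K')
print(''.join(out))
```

Execution trace: 'E' (inner except TypeError) → 'G' (inner finally) → 'D' (outer except ValueError) → 'K' (after the try/except). Output: EGDK

Answer: EGDK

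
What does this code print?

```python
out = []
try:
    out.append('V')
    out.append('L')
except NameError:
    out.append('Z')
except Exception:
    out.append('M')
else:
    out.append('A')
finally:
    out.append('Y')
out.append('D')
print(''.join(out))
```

Execution trace: 'V' (try body) → 'L' (try body, no exception) → 'A' (else) → 'Y' (finally) → 'D' (after the try/except). Output: VLAYD

Answer: VLAYD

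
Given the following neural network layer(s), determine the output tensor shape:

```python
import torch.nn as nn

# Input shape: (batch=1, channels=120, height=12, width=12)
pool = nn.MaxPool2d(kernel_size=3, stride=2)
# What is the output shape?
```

Input: (1, 120, 12, 12) -> Output: (1, 120, 5, 5)

Answer: (1, 120, 5, 5)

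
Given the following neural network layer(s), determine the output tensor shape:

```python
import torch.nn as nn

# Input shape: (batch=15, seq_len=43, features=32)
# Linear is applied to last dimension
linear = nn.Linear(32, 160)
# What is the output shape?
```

Input: (15, 43, 32) -> Output: (15, 43, 160)

Answer: (15, 43, 160)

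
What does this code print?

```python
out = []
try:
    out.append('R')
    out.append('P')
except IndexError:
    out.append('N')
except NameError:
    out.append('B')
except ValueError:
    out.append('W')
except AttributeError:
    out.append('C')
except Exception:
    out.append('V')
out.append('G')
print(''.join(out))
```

Execution trace: 'R' (try body) → 'P' (try body, no exception) → 'G' (after the try/except). Output: RPG

Answer: RPG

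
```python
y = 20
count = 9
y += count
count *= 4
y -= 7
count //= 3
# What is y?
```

Trace:
`y = 20` → y = 20
`count = 9` → count = 9
`y += count` → y = 29
`count *= 4` → count = 36
`y -= 7` → y = 22
`count //= 3` → count = 12
So y = 22

Answer: 22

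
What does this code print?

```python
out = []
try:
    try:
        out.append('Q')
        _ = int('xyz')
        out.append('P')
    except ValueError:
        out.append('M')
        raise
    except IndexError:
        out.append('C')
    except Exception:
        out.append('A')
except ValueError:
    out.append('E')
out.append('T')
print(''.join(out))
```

Execution trace: 'Q' (inner try body) → 'M' (inner except ValueError) → 'E' (outer except ValueError) → 'T' (after the try/except). Output: QMET

Answer: QMET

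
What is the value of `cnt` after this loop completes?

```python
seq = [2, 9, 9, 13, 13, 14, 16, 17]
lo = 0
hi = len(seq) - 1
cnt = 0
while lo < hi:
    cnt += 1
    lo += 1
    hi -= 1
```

Iterations until pointers meet (list length 8)
`cnt` takes the values: 0 → 1 → 2 → 3 → 4

Answer: 4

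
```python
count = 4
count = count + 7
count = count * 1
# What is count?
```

Trace:
`count = 4` → count = 4
`count = count + 7` → count = 11
`count = count * 1` → count = 11
So count = 11

Answer: 11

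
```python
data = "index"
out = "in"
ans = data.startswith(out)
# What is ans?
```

Trace:
`data = "index"` → data = 'index'
`out = "in"` → out = 'in'
`ans = data.startswith(out)` → ans = True
So ans = True

Answer: True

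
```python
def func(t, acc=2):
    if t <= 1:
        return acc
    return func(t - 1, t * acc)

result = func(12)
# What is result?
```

Accumulator trace (n, acc): (12, 2) -> (11, 24) -> (10, 264) -> (9, 2640) -> (8, 23760) -> (7, 190080) -> (6, 1330560) -> (5, 7983360) -> (4, 39916800) -> (3, 159667200) -> (2, 479001600) -> (1, 958003200) -> return 958003200

Answer: 958003200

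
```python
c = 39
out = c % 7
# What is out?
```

Trace:
`c = 39` → c = 39
`out = c % 7` → out = 4
So out = 4

Answer: 4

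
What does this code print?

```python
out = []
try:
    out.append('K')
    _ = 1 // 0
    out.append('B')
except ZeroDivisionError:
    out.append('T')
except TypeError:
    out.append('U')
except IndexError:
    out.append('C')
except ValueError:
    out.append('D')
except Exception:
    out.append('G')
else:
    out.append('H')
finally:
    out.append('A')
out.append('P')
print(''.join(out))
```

Execution trace: 'K' (try body) → 'T' (except ZeroDivisionError) → 'A' (finally) → 'P' (after the try/except). Output: KTAP

Answer: KTAP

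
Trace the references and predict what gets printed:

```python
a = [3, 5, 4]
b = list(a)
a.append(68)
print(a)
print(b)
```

Key concept: list() constructor creates copy.
Step by step:
`a = [3, 5, 4]` → a = [3, 5, 4]
`b = list(a)` → b = [3, 5, 4]
`a.append(68)` → a = [3, 5, 4, 68]
`print(a)` → prints [3, 5, 4, 68]
`print(b)` → prints [3, 5, 4]

Answer:
[3, 5, 4, 68]
[3, 5, 4]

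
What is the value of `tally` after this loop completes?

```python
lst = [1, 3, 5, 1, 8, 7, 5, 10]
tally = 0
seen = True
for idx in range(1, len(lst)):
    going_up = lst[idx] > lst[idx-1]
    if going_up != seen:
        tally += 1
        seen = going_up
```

Count direction changes in [1, 3, 5, 1, 8, 7, 5, 10]
`tally` takes the values: 0 → 1 → 2 → 3 → 4

Answer: 4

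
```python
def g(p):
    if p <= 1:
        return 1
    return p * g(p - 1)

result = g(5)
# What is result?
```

g(5) = 5 * 4 * 3 * 2 * 1 = 120

Answer: 120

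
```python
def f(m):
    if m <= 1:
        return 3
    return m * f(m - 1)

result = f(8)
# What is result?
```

f(8) = 8 * 7 * 6 * 5 * 4 * 3 * 2 * 3 = 120960

Answer: 120960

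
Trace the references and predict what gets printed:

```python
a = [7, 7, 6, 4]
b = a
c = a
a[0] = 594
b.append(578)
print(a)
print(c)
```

Key concept: multiple aliases.
Step by step:
`a = [7, 7, 6, 4]` → a = [7, 7, 6, 4]
`b = a` → b = [7, 7, 6, 4] (same object as a)
`c = a` → c = [7, 7, 6, 4] (same object as a, b)
`a[0] = 594` → a = [594, 7, 6, 4] (same object as b, c); b = [594, 7, 6, 4] (same object as a, c); c = [594, 7, 6, 4] (same object as a, b)
`b.append(578)` → a = [594, 7, 6, 4, 578] (same object as b, c); b = [594, 7, 6, 4, 578] (same object as a, c); c = [594, 7, 6, 4, 578] (same object as a, b)
`print(a)` → prints [594, 7, 6, 4, 578]
`print(c)` → prints [594, 7, 6, 4, 578]

Answer:
[594, 7, 6, 4, 578]
[594, 7, 6, 4, 578]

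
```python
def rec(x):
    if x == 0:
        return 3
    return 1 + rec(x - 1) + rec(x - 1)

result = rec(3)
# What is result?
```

rec(x) = 1 + 2·rec(x-1), rec(0)=3. Closed form: (3+1)·2^3 - 1 = 31.

Answer: 31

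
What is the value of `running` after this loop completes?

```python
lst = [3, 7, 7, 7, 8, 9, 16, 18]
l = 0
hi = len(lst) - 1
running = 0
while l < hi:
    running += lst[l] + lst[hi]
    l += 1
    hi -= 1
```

Sum of pairs from ends
`running` takes the values: 0 → 21 → 44 → 60 → 75

Answer: 75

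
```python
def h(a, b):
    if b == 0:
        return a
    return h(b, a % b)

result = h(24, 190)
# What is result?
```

h(24, 190) -> h(190, 24) -> h(24, 22) -> h(22, 2) -> h(2, 0) -> 2

Answer: 2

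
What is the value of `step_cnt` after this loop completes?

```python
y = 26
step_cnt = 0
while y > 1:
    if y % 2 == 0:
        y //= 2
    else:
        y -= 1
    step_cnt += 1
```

Steps to reduce 26 to 1
`step_cnt` takes the values: 0 → 1 → 2 → 3 → 4 → 5 → 6

Answer: 6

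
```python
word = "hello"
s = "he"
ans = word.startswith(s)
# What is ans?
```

Trace:
`word = "hello"` → word = 'hello'
`s = "he"` → s = 'he'
`ans = word.startswith(s)` → ans = True
So ans = True

Answer: True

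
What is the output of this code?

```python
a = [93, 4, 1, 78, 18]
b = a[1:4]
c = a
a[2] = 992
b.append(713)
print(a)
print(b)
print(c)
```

Key concept: slice vs alias.
Step by step:
`a = [93, 4, 1, 78, 18]` → a = [93, 4, 1, 78, 18]
`b = a[1:4]` → b = [4, 1, 78]
`c = a` → c = [93, 4, 1, 78, 18] (same object as a)
`a[2] = 992` → a = [93, 4, 992, 78, 18] (same object as c); c = [93, 4, 992, 78, 18] (same object as a)
`b.append(713)` → b = [4, 1, 78, 713]
`print(a)` → prints [93, 4, 992, 78, 18]
`print(b)` → prints [4, 1, 78, 713]
`print(c)` → prints [93, 4, 992, 78, 18]

Answer:
[93, 4, 992, 78, 18]
[4, 1, 78, 713]
[93, 4, 992, 78, 18]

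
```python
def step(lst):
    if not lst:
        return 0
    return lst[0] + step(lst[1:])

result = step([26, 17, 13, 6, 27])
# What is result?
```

26 + 17 + 13 + 6 + 27 + 0 = 89

Answer: 89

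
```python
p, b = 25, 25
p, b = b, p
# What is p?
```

Trace:
`p, b = 25, 25` → p = 25; b = 25
`p, b = b, p` → p = 25; b = 25
So p = 25

Answer: 25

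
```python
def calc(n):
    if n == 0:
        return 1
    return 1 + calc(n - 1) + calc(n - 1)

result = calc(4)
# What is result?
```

calc(n) = 1 + 2·calc(n-1), calc(0)=1. Closed form: (1+1)·2^4 - 1 = 31.

Answer: 31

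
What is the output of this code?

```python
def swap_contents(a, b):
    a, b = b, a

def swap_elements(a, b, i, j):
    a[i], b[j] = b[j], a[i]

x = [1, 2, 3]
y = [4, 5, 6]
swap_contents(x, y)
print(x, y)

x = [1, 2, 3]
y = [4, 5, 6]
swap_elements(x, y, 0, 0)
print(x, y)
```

Key concept: parameter rebinding vs mutation.
Step by step:
`x = [1, 2, 3]` → x = [1, 2, 3]
`y = [4, 5, 6]` → y = [4, 5, 6]
`swap_contents(x, y)` → no visible change to tracked variables
`print(x, y)` → prints [1, 2, 3] [4, 5, 6]
`x = [1, 2, 3]` → x = [1, 2, 3]
`y = [4, 5, 6]` → y = [4, 5, 6]
`swap_elements(x, y, 0, 0)` → x = [4, 2, 3]; y = [1, 5, 6]
`print(x, y)` → prints [4, 2, 3] [1, 5, 6]

Answer:
[1, 2, 3] [4, 5, 6]
[4, 2, 3] [1, 5, 6]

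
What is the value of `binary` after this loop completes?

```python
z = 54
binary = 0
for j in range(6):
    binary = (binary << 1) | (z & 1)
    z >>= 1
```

Reverse lowest 6 bits of 54
`binary` takes the values: 0 → 1 → 3 → 6 → 13 → 27

Answer: 27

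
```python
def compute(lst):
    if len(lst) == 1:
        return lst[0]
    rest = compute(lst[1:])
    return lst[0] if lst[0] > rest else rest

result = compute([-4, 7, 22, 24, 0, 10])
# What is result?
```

Recursive max over [-4, 7, 22, 24, 0, 10] = 24

Answer: 24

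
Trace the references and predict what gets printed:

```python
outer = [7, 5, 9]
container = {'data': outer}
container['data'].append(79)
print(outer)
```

Key concept: dict holds reference to list.
Step by step:
`outer = [7, 5, 9]` → outer = [7, 5, 9]
`container = {'data': outer}` → container = {'data': [7, 5, 9]}
`container['data'].append(79)` → outer = [7, 5, 9, 79]; container = {'data': [7, 5, 9, 79]}
`print(outer)` → prints [7, 5, 9, 79]

Answer: [7, 5, 9, 79]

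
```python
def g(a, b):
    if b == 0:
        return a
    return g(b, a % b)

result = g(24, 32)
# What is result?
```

g(24, 32) -> g(32, 24) -> g(24, 8) -> g(8, 0) -> 8

Answer: 8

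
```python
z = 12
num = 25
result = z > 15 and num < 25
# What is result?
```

Trace:
`z = 12` → z = 12
`num = 25` → num = 25
`result = z > 15 and num < 25` → result = False
So result = False

Answer: False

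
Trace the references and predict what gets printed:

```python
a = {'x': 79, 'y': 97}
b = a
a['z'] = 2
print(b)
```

Key concept: dict aliasing.
Step by step:
`a = {'x': 79, 'y': 97}` → a = {'x': 79, 'y': 97}
`b = a` → b = {'x': 79, 'y': 97} (same object as a)
`a['z'] = 2` → a = {'x': 79, 'y': 97, 'z': 2} (same object as b); b = {'x': 79, 'y': 97, 'z': 2} (same object as a)
`print(b)` → prints {'x': 79, 'y': 97, 'z': 2}

Answer: {'x': 79, 'y': 97, 'z': 2}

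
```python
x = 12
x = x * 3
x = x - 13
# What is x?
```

Trace:
`x = 12` → x = 12
`x = x * 3` → x = 36
`x = x - 13` → x = 23
So x = 23

Answer: 23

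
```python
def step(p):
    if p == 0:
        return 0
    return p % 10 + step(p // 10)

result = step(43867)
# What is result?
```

Sum of digits of 43867: 7 + 6 + 8 + 3 + 4 = 28

Answer: 28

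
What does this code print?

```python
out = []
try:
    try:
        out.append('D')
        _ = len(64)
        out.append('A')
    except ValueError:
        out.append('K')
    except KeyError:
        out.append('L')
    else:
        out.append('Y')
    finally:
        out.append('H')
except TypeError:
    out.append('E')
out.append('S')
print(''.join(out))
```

Execution trace: 'D' (try body) → 'H' (finally) → 'E' (outer except TypeError) → 'S' (after the try/except). Output: DHES

Answer: DHES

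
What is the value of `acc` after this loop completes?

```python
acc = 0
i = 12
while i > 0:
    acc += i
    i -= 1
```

Sum 12 down to 1
`acc` takes the values: 0 → 12 → 23 → 33 → 42 → 50 → 57 → 63 → 68 → 72 → 75 → 77 → 78

Answer: 78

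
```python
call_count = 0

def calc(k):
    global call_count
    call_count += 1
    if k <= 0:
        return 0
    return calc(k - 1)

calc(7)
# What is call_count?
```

Linear recursion stepping by 1: 8 calls from k=7 down to ≤0.

Answer: 8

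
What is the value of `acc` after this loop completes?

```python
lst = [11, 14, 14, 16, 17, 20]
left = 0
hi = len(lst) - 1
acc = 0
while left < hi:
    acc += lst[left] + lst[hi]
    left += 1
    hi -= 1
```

Sum of pairs from ends
`acc` takes the values: 0 → 31 → 62 → 92

Answer: 92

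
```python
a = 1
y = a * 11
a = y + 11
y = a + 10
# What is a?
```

Trace:
`a = 1` → a = 1
`y = a * 11` → y = 11
`a = y + 11` → a = 22
`y = a + 10` → y = 32
So a = 22

Answer: 22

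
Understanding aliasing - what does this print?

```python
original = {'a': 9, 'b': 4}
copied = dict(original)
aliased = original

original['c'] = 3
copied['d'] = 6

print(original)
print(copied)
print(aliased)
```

Key concept: dict() creates copy, assignment creates alias.
Step by step:
`original = {'a': 9, 'b': 4}` → original = {'a': 9, 'b': 4}
`copied = dict(original)` → copied = {'a': 9, 'b': 4}
`aliased = original` → aliased = {'a': 9, 'b': 4} (same object as original)
`original['c'] = 3` → original = {'a': 9, 'b': 4, 'c': 3} (same object as aliased); aliased = {'a': 9, 'b': 4, 'c': 3} (same object as original)
`copied['d'] = 6` → copied = {'a': 9, 'b': 4, 'd': 6}
`print(original)` → prints {'a': 9, 'b': 4, 'c': 3}
`print(copied)` → prints {'a': 9, 'b': 4, 'd': 6}
`print(aliased)` → prints {'a': 9, 'b': 4, 'c': 3}

Answer:
{'a': 9, 'b': 4, 'c': 3}
{'a': 9, 'b': 4, 'd': 6}
{'a': 9, 'b': 4, 'c': 3}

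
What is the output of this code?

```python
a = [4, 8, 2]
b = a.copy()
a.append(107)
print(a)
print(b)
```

Key concept: list.copy() creates independent copy.
Step by step:
`a = [4, 8, 2]` → a = [4, 8, 2]
`b = a.copy()` → b = [4, 8, 2]
`a.append(107)` → a = [4, 8, 2, 107]
`print(a)` → prints [4, 8, 2, 107]
`print(b)` → prints [4, 8, 2]

Answer:
[4, 8, 2, 107]
[4, 8, 2]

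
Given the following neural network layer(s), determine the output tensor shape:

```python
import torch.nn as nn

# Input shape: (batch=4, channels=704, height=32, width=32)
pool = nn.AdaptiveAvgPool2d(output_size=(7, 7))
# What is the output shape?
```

Input: (4, 704, 32, 32) -> Output: (4, 704, 7, 7)

Answer: (4, 704, 7, 7)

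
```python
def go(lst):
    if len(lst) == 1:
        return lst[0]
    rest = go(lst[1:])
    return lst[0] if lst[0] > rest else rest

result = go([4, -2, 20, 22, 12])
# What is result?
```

Recursive max over [4, -2, 20, 22, 12] = 22

Answer: 22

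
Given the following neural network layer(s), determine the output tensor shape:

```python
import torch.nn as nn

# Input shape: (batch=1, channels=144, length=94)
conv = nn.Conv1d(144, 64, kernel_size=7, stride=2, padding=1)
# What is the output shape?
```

Input: (1, 144, 94) -> Output: (1, 64, 45)

Answer: (1, 64, 45)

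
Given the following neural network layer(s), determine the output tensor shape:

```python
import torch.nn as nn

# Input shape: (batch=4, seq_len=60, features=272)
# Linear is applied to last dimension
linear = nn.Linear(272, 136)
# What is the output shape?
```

Input: (4, 60, 272) -> Output: (4, 60, 136)

Answer: (4, 60, 136)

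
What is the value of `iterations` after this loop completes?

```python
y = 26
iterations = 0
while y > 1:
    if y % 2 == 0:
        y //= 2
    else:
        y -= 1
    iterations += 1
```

Steps to reduce 26 to 1
`iterations` takes the values: 0 → 1 → 2 → 3 → 4 → 5 → 6

Answer: 6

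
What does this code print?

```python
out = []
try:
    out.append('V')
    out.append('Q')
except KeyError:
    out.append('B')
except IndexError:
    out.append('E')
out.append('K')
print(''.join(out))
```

Execution trace: 'V' (try body) → 'Q' (try body, no exception) → 'K' (after the try/except). Output: VQK

Answer: VQK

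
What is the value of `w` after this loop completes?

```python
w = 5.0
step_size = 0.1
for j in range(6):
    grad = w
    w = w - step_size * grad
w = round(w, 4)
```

Gradient descent: w = 5.0 * (1 - 0.1)^6
`w` takes the values: 5.0 → 4.5 → 4.05 → 3.645 → 3.2805 → 2.95245 → 2.657205 → 2.6572

Answer: 2.6572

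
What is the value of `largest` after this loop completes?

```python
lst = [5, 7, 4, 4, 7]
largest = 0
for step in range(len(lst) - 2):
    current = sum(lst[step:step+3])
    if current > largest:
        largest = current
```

Max sum of 3-element window in [5, 7, 4, 4, 7]
`largest` takes the values: 0 → 16

Answer: 16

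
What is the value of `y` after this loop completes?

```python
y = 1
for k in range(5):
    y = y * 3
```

Multiply by 3, 5 times: 1 * 3^5 = 243
`y` takes the values: 1 → 3 → 9 → 27 → 81 → 243

Answer: 243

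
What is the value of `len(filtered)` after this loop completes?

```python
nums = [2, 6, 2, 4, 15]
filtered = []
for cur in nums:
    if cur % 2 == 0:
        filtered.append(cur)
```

Count even numbers in [2, 6, 2, 4, 15]
`filtered` takes the values: [] → [2] → [2, 6] → [2, 6, 2] → [2, 6, 2, 4]
So `len(filtered)` = 4

Answer: 4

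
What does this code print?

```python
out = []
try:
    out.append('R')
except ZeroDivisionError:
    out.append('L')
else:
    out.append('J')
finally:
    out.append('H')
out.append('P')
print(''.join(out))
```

Execution trace: 'R' (try body, no exception) → 'J' (else) → 'H' (finally) → 'P' (after the try/except). Output: RJHP

Answer: RJHP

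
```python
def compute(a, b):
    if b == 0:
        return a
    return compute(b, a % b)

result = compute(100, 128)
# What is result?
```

compute(100, 128) -> compute(128, 100) -> compute(100, 28) -> compute(28, 16) -> compute(16, 12) -> compute(12, 4) -> compute(4, 0) -> 4

Answer: 4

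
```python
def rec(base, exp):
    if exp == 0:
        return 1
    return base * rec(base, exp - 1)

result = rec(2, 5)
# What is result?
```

rec(2, 5) = 2 * 2 * 2 * 2 * 2 = 32

Answer: 32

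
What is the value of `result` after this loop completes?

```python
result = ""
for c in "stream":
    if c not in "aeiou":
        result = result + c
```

Remove vowels from 'stream'
`result` takes the values: "" → "s" → "st" → "str" → "strm"

Answer: "strm"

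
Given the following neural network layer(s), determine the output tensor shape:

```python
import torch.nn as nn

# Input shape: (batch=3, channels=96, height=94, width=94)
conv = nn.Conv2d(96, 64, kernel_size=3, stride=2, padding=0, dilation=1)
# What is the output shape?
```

Input: (3, 96, 94, 94) -> Output: (3, 64, 46, 46)

Answer: (3, 64, 46, 46)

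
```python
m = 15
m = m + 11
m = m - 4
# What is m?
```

Trace:
`m = 15` → m = 15
`m = m + 11` → m = 26
`m = m - 4` → m = 22
So m = 22

Answer: 22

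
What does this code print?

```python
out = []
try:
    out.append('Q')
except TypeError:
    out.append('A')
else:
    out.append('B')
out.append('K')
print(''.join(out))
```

Execution trace: 'Q' (try body, no exception) → 'B' (else) → 'K' (after the try/except). Output: QBK

Answer: QBK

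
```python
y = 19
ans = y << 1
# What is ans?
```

Trace:
`y = 19` → y = 19
`ans = y << 1` → ans = 38
So ans = 38

Answer: 38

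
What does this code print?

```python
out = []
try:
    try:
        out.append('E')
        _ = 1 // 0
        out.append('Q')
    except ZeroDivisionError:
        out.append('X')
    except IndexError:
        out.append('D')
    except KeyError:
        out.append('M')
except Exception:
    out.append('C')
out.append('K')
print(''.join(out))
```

Execution trace: 'E' (inner try body) → 'X' (inner except ZeroDivisionError) → 'K' (after the try/except). Output: EXK

Answer: EXK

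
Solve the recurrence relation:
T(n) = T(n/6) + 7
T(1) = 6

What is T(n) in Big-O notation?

Each step divides n by 6 and adds 7. After log_6(n) steps we reach T(1)=6. So T(n) = 7·log_6(n) + 6 = O(log n).

Answer: O(log n)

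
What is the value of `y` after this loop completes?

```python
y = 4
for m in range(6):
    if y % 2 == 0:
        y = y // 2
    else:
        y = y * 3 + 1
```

Collatz-style transformation from 4
`y` takes the values: 4 → 2 → 1 → 4 → 2 → 1 → 4

Answer: 4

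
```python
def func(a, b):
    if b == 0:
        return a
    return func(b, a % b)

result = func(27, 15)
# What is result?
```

func(27, 15) -> func(15, 12) -> func(12, 3) -> func(3, 0) -> 3

Answer: 3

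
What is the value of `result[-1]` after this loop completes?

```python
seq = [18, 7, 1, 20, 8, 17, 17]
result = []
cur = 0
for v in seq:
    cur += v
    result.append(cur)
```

Cumulative sum ends at 88
`result` takes the values: [] → [18] → [18, 25] → [18, 25, 26] → [18, 25, 26, 46] → [18, 25, 26, 46, 54] → [18, 25, 26, 46, 54, 71] → [18, 25, 26, 46, 54, 71, 88]
So `result[-1]` = 88

Answer: 88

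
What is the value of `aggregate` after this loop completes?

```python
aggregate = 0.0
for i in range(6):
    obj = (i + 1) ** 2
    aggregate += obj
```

Sum of squared losses 1² + 2² + ... + 6²
`aggregate` takes the values: 0.0 → 1.0 → 5.0 → 14.0 → 30.0 → 55.0 → 91.0

Answer: 91.0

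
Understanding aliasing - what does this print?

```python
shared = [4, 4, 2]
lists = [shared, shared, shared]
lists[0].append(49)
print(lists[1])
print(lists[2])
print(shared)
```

Key concept: list of same reference.
Step by step:
`shared = [4, 4, 2]` → shared = [4, 4, 2]
`lists = [shared, shared, shared]` → lists = [[4, 4, 2], [4, 4, 2], [4, 4, 2]]
`lists[0].append(49)` → shared = [4, 4, 2, 49]; lists = [[4, 4, 2, 49], [4, 4, 2, 49], [4, 4, 2, 49]]
`print(lists[1])` → prints [4, 4, 2, 49]
`print(lists[2])` → prints [4, 4, 2, 49]
`print(shared)` → prints [4, 4, 2, 49]

Answer:
[4, 4, 2, 49]
[4, 4, 2, 49]
[4, 4, 2, 49]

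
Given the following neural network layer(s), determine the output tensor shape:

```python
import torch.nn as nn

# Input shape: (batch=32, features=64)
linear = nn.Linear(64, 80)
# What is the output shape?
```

Input: (32, 64) -> Output: (32, 80)

Answer: (32, 80)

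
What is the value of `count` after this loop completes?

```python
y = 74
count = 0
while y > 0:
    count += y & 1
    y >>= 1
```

Count set bits in 74 (binary: 0b1001010)
`count` takes the values: 0 → 1 → 2 → 3

Answer: 3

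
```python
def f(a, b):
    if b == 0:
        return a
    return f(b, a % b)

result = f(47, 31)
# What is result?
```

f(47, 31) -> f(31, 16) -> f(16, 15) -> f(15, 1) -> f(1, 0) -> 1

Answer: 1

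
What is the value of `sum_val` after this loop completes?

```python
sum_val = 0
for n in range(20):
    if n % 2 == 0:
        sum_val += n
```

Sum of even numbers 0 to 19
`sum_val` takes the values: 0 → 2 → 6 → 12 → 20 → 30 → 42 → 56 → 72 → 90

Answer: 90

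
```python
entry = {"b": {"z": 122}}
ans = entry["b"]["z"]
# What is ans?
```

Trace:
`entry = {"b": {"z": 122}}` → entry = {'b': {'z': 122}}
`ans = entry["b"]["z"]` → ans = 122
So ans = 122

Answer: 122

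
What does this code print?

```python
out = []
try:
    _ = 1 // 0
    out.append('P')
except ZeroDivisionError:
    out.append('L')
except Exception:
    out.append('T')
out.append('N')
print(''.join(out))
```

Execution trace: 'L' (except ZeroDivisionError) → 'N' (after the try/except). Output: LN

Answer: LN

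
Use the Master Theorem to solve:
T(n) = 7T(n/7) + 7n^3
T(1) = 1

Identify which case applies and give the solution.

a=7, b=7, f(n)=7n^3. log_7(7) = 1. Since c=3 > 1 and the regularity condition holds (7(n/7)^3 = (7/7^3)n^3 with 7/7^3 < 1), Case 3 applies: T(n) = Θ(f(n)) = O(n^3).

Answer: O(n^3) - Case 3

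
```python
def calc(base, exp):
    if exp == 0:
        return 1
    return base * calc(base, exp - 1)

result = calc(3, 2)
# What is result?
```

calc(3, 2) = 3 * 3 = 9

Answer: 9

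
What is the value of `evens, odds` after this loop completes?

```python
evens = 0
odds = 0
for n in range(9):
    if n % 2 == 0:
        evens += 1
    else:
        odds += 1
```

Count evens and odds in range(9)
`evens, odds` takes the values: (0, 0) → (1, 0) → (1, 1) → (2, 1) → (2, 2) → (3, 2) → (3, 3) → (4, 3) → (4, 4) → (5, 4)

Answer: 5, 4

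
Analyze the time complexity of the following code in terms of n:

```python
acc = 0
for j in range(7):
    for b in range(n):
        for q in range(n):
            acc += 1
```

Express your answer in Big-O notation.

Each loop level contributes: 1 × n × n. Multiplying the contributions gives O(n^2).

Answer: O(n^2)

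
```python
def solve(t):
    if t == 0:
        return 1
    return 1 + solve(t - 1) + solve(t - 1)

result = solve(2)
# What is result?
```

solve(t) = 1 + 2·solve(t-1), solve(0)=1. Closed form: (1+1)·2^2 - 1 = 7.

Answer: 7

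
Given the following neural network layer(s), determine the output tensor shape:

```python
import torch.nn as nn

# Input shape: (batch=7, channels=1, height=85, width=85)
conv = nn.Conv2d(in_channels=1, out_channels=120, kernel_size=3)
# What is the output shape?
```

Input: (7, 1, 85, 85) -> Output: (7, 120, 83, 83)

Answer: (7, 120, 83, 83)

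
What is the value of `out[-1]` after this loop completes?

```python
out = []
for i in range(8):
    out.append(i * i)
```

Last element of squares 0 to 7
`out` takes the values: [] → [0] → [0, 1] → [0, 1, 4] → [0, 1, 4, 9] → [0, 1, 4, 9, 16] → [0, 1, 4, 9, 16, 25] → [0, 1, 4, 9, 16, 25, 36] → [0, 1, 4, 9, 16, 25, 36, 49]
So `out[-1]` = 49

Answer: 49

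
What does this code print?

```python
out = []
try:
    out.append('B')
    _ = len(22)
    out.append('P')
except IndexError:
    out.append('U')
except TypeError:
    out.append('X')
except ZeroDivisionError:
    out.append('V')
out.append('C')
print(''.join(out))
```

Execution trace: 'B' (try body) → 'X' (except TypeError) → 'C' (after the try/except). Output: BXC

Answer: BXC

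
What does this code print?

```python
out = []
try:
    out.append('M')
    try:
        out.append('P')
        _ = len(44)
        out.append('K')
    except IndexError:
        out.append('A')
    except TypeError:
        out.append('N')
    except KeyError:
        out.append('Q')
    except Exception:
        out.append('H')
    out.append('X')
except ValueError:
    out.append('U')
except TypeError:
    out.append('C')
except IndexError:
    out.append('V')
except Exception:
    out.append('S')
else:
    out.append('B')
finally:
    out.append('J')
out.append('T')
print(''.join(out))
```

Execution trace: 'M' (try body) → 'P' (inner try body) → 'N' (inner except TypeError) → 'X' (try body, no exception) → 'B' (else) → 'J' (finally) → 'T' (after the try/except). Output: MPNXBJT

Answer: MPNXBJT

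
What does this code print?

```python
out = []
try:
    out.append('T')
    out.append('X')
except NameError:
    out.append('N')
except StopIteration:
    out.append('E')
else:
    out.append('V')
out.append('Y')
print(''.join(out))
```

Execution trace: 'T' (try body) → 'X' (try body, no exception) → 'V' (else) → 'Y' (after the try/except). Output: TXVY

Answer: TXVY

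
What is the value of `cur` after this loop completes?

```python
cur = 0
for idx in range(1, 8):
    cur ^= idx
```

XOR of 1 to 7
`cur` takes the values: 0 → 1 → 3 → 0 → 4 → 1 → 7 → 0

Answer: 0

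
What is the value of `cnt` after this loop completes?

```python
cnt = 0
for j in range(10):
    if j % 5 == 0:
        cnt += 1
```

Count numbers divisible by 5 in range(10)
`cnt` takes the values: 0 → 1 → 2

Answer: 2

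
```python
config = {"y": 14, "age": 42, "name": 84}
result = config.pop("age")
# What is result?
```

Trace:
`config = {"y": 14, "age": 42, "name": 84}` → config = {'y': 14, 'age': 42, 'name': 84}
`result = config.pop("age")` → config = {'y': 14, 'name': 84}; result = 42
So result = 42

Answer: 42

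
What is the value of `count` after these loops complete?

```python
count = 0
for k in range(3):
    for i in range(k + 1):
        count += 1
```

Triangle: 1 + 2 + ... + 3
`count` takes the values: 0 → 1 → 2 → 3 → 4 → 5 → 6

Answer: 6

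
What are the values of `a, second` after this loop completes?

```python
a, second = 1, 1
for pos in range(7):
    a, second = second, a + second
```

Fibonacci: after 7 iterations
`a, second` takes the values: (1, 1) → (1, 2) → (2, 3) → (3, 5) → (5, 8) → (8, 13) → (13, 21) → (21, 34)

Answer: 21, 34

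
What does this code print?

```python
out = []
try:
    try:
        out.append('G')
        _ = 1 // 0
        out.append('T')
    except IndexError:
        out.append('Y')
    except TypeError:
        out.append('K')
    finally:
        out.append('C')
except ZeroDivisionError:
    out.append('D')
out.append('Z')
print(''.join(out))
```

Execution trace: 'G' (try body) → 'C' (finally) → 'D' (outer except ZeroDivisionError) → 'Z' (after the try/except). Output: GCDZ

Answer: GCDZ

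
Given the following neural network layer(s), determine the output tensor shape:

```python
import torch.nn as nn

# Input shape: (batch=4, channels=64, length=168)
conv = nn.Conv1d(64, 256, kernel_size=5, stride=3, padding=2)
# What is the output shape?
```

Input: (4, 64, 168) -> Output: (4, 256, 56)

Answer: (4, 256, 56)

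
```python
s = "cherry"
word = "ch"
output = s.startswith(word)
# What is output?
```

Trace:
`s = "cherry"` → s = 'cherry'
`word = "ch"` → word = 'ch'
`output = s.startswith(word)` → output = True
So output = True

Answer: True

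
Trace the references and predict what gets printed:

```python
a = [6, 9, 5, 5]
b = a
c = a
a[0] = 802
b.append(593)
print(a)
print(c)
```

Key concept: multiple aliases.
Step by step:
`a = [6, 9, 5, 5]` → a = [6, 9, 5, 5]
`b = a` → b = [6, 9, 5, 5] (same object as a)
`c = a` → c = [6, 9, 5, 5] (same object as a, b)
`a[0] = 802` → a = [802, 9, 5, 5] (same object as b, c); b = [802, 9, 5, 5] (same object as a, c); c = [802, 9, 5, 5] (same object as a, b)
`b.append(593)` → a = [802, 9, 5, 5, 593] (same object as b, c); b = [802, 9, 5, 5, 593] (same object as a, c); c = [802, 9, 5, 5, 593] (same object as a, b)
`print(a)` → prints [802, 9, 5, 5, 593]
`print(c)` → prints [802, 9, 5, 5, 593]

Answer:
[802, 9, 5, 5, 593]
[802, 9, 5, 5, 593]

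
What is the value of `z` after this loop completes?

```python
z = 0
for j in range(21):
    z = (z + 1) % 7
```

Increment mod 7, 21 times = 0
`z` takes the values: 0 → 1 → 2 → 3 → 4 → 5 → 6 → 0 → 1 → 2 → 3 → 4 → 5 → 6 → 0 → 1 → 2 → 3 → 4 → 5 → 6 → 0

Answer: 0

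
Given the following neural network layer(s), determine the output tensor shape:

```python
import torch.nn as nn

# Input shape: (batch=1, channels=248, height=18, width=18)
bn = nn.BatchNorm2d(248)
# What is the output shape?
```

Input: (1, 248, 18, 18) -> Output: (1, 248, 18, 18)

Answer: (1, 248, 18, 18)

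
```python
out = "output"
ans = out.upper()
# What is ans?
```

Trace:
`out = "output"` → out = 'output'
`ans = out.upper()` → ans = 'OUTPUT'
So ans = 'OUTPUT'

Answer: 'OUTPUT'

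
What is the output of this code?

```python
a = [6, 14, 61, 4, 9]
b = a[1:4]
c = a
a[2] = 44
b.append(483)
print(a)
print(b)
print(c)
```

Key concept: slice vs alias.
Step by step:
`a = [6, 14, 61, 4, 9]` → a = [6, 14, 61, 4, 9]
`b = a[1:4]` → b = [14, 61, 4]
`c = a` → c = [6, 14, 61, 4, 9] (same object as a)
`a[2] = 44` → a = [6, 14, 44, 4, 9] (same object as c); c = [6, 14, 44, 4, 9] (same object as a)
`b.append(483)` → b = [14, 61, 4, 483]
`print(a)` → prints [6, 14, 44, 4, 9]
`print(b)` → prints [14, 61, 4, 483]
`print(c)` → prints [6, 14, 44, 4, 9]

Answer:
[6, 14, 44, 4, 9]
[14, 61, 4, 483]
[6, 14, 44, 4, 9]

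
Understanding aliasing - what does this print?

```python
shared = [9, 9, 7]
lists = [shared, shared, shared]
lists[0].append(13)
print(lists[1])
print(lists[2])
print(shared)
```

Key concept: list of same reference.
Step by step:
`shared = [9, 9, 7]` → shared = [9, 9, 7]
`lists = [shared, shared, shared]` → lists = [[9, 9, 7], [9, 9, 7], [9, 9, 7]]
`lists[0].append(13)` → shared = [9, 9, 7, 13]; lists = [[9, 9, 7, 13], [9, 9, 7, 13], [9, 9, 7, 13]]
`print(lists[1])` → prints [9, 9, 7, 13]
`print(lists[2])` → prints [9, 9, 7, 13]
`print(shared)` → prints [9, 9, 7, 13]

Answer:
[9, 9, 7, 13]
[9, 9, 7, 13]
[9, 9, 7, 13]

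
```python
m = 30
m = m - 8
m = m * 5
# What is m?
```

Trace:
`m = 30` → m = 30
`m = m - 8` → m = 22
`m = m * 5` → m = 110
So m = 110

Answer: 110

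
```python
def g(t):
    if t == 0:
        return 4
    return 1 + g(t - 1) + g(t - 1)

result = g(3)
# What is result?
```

g(t) = 1 + 2·g(t-1), g(0)=4. Closed form: (4+1)·2^3 - 1 = 39.

Answer: 39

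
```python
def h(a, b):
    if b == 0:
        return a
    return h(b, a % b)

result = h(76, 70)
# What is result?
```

h(76, 70) -> h(70, 6) -> h(6, 4) -> h(4, 2) -> h(2, 0) -> 2

Answer: 2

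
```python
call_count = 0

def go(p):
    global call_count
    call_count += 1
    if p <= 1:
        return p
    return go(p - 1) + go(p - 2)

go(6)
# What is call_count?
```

Calls(p) = 1 + Calls(p-1) + Calls(p-2); Calls(0)=Calls(1)=1. For p=6 this gives 25.

Answer: 25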